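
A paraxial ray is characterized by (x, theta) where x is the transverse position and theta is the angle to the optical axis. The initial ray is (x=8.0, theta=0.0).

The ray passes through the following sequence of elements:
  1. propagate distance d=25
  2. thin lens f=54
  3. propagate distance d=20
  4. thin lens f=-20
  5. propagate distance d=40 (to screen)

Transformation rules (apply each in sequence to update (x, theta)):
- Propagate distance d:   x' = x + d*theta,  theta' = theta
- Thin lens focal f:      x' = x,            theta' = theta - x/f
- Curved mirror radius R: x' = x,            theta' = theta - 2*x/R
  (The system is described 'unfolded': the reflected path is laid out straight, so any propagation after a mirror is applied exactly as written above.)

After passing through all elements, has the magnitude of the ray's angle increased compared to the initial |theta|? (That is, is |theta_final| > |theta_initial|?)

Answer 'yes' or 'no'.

Initial: x=8.0000 theta=0.0000
After 1 (propagate distance d=25): x=8.0000 theta=0.0000
After 2 (thin lens f=54): x=8.0000 theta=-4/27 (≈-0.1481)
After 3 (propagate distance d=20): x=136/27 (≈5.0370) theta=-4/27 (≈-0.1481)
After 4 (thin lens f=-20): x=136/27 (≈5.0370) theta=14/135 (≈0.1037)
After 5 (propagate distance d=40 (to screen)): x=248/27 (≈9.1852) theta=14/135 (≈0.1037)
|theta_initial|=0.0000 |theta_final|=14/135 (≈0.1037) -> increased

Answer: yes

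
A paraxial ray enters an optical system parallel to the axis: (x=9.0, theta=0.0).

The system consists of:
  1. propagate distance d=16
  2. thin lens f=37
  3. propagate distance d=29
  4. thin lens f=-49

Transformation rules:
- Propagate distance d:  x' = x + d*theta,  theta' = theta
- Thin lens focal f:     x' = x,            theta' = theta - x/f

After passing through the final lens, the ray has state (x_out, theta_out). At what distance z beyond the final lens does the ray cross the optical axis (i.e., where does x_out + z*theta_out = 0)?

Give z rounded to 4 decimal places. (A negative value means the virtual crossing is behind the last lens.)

Answer: 9.5610

Derivation:
Initial: x=9.0000 theta=0.0000
After 1 (propagate distance d=16): x=9.0000 theta=0.0000
After 2 (thin lens f=37): x=9.0000 theta=-9/37 (≈-0.2432)
After 3 (propagate distance d=29): x=72/37 (≈1.9459) theta=-9/37 (≈-0.2432)
After 4 (thin lens f=-49): x=72/37 (≈1.9459) theta=-369/1813 (≈-0.2035)
z_focus = -x_out/theta_out = -(72/37)/(-369/1813) = 392/41 ≈ 9.5610
Rounded to 4 decimal places: z = 9.5610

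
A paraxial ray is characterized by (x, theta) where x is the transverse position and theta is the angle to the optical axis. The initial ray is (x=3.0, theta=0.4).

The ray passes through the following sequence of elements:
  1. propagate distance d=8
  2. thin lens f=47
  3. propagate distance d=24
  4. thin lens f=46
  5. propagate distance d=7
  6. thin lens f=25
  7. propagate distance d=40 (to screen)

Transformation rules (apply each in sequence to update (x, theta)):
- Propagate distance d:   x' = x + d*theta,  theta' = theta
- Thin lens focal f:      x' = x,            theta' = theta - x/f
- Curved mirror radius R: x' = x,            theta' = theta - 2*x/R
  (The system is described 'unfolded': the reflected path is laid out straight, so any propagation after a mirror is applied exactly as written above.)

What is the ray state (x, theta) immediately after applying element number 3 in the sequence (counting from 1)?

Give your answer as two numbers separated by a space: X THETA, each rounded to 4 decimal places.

Answer: 12.6340 0.2681

Derivation:
Initial: x=3.0000 theta=0.4000
After 1 (propagate distance d=8): x=6.2000 theta=0.4000
After 2 (thin lens f=47): x=6.2000 theta=63/235 (≈0.2681)
After 3 (propagate distance d=24): x=2969/235 (≈12.6340) theta=63/235 (≈0.2681)
Rounded to 4 decimal places: x = 12.6340, theta = 0.2681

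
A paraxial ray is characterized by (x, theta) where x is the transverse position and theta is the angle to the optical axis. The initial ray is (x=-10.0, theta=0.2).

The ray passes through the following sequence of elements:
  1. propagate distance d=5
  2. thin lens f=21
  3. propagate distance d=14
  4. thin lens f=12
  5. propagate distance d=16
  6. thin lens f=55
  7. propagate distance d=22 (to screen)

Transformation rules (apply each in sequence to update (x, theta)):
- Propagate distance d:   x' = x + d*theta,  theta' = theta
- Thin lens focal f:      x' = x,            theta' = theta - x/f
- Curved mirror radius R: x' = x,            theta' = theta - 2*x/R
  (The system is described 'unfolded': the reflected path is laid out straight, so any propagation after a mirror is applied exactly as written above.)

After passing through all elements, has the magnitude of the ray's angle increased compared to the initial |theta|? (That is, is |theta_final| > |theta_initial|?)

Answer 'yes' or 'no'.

Answer: yes

Derivation:
Initial: x=-10.0000 theta=0.2000
After 1 (propagate distance d=5): x=-9.0000 theta=0.2000
After 2 (thin lens f=21): x=-9.0000 theta=22/35 (≈0.6286)
After 3 (propagate distance d=14): x=-0.2000 theta=22/35 (≈0.6286)
After 4 (thin lens f=12): x=-0.2000 theta=271/420 (≈0.6452)
After 5 (propagate distance d=16): x=1063/105 (≈10.1238) theta=271/420 (≈0.6452)
After 6 (thin lens f=55): x=1063/105 (≈10.1238) theta=3551/7700 (≈0.4612)
After 7 (propagate distance d=22 (to screen)): x=21283/1050 (≈20.2695) theta=3551/7700 (≈0.4612)
|theta_initial|=0.2000 |theta_final|=3551/7700 (≈0.4612) -> increased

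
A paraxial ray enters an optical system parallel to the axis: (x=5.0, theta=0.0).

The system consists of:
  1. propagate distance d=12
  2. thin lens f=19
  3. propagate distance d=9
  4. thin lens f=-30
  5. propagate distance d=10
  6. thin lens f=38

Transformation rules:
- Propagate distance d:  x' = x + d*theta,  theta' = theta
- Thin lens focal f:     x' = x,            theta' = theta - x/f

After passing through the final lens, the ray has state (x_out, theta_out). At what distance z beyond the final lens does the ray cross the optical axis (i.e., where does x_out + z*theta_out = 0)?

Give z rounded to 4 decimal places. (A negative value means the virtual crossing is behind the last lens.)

Initial: x=5.0000 theta=0.0000
After 1 (propagate distance d=12): x=5.0000 theta=0.0000
After 2 (thin lens f=19): x=5.0000 theta=-5/19 (≈-0.2632)
After 3 (propagate distance d=9): x=50/19 (≈2.6316) theta=-5/19 (≈-0.2632)
After 4 (thin lens f=-30): x=50/19 (≈2.6316) theta=-10/57 (≈-0.1754)
After 5 (propagate distance d=10): x=50/57 (≈0.8772) theta=-10/57 (≈-0.1754)
After 6 (thin lens f=38): x=50/57 (≈0.8772) theta=-215/1083 (≈-0.1985)
z_focus = -x_out/theta_out = -(50/57)/(-215/1083) = 190/43 ≈ 4.4186
Rounded to 4 decimal places: z = 4.4186

Answer: 4.4186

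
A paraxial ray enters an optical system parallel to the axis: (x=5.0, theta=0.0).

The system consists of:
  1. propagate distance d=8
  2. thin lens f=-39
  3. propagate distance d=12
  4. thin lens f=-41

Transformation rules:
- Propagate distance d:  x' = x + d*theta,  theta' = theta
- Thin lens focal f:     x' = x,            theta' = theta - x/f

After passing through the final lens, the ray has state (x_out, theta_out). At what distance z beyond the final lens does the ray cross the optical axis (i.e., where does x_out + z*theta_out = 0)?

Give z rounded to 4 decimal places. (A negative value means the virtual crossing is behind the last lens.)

Answer: -22.7283

Derivation:
Initial: x=5.0000 theta=0.0000
After 1 (propagate distance d=8): x=5.0000 theta=0.0000
After 2 (thin lens f=-39): x=5.0000 theta=5/39 (≈0.1282)
After 3 (propagate distance d=12): x=85/13 (≈6.5385) theta=5/39 (≈0.1282)
After 4 (thin lens f=-41): x=85/13 (≈6.5385) theta=460/1599 (≈0.2877)
z_focus = -x_out/theta_out = -(85/13)/(460/1599) = -2091/92 ≈ -22.7283
Rounded to 4 decimal places: z = -22.7283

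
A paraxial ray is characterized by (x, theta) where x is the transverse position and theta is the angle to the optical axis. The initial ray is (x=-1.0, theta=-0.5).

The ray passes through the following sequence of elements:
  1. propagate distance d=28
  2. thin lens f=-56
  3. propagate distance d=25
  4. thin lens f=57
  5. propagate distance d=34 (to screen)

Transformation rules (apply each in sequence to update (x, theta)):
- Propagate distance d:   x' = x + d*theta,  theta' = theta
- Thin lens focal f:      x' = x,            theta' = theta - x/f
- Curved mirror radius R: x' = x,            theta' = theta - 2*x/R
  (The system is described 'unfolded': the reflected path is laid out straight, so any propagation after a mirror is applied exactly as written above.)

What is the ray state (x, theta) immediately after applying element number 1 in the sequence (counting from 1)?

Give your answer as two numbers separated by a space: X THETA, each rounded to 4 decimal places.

Initial: x=-1.0000 theta=-0.5000
After 1 (propagate distance d=28): x=-15.0000 theta=-0.5000
Rounded to 4 decimal places: x = -15.0000, theta = -0.5000

Answer: -15.0000 -0.5000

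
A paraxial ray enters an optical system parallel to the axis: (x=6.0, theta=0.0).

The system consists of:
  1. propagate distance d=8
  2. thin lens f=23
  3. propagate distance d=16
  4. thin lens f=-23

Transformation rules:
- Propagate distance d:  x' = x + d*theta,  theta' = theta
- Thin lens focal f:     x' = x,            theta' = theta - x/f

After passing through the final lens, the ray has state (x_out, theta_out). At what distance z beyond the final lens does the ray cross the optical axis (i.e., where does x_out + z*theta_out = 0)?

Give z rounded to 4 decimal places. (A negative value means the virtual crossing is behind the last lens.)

Initial: x=6.0000 theta=0.0000
After 1 (propagate distance d=8): x=6.0000 theta=0.0000
After 2 (thin lens f=23): x=6.0000 theta=-6/23 (≈-0.2609)
After 3 (propagate distance d=16): x=42/23 (≈1.8261) theta=-6/23 (≈-0.2609)
After 4 (thin lens f=-23): x=42/23 (≈1.8261) theta=-96/529 (≈-0.1815)
z_focus = -x_out/theta_out = -(42/23)/(-96/529) = 10.0625
Rounded to 4 decimal places: z = 10.0625

Answer: 10.0625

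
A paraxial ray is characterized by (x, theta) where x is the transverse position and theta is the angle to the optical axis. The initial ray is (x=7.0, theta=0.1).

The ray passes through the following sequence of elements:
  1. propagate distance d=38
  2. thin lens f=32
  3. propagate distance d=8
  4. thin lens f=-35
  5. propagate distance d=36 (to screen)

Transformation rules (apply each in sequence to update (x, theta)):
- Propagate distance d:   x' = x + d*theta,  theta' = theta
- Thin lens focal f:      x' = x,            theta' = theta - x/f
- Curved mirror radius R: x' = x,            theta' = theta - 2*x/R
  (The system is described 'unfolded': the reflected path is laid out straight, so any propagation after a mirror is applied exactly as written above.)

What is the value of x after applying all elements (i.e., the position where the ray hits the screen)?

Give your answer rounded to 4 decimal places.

Initial: x=7.0000 theta=0.1000
After 1 (propagate distance d=38): x=10.8000 theta=0.1000
After 2 (thin lens f=32): x=10.8000 theta=-0.2375
After 3 (propagate distance d=8): x=8.9000 theta=-0.2375
After 4 (thin lens f=-35): x=8.9000 theta=47/2800 (≈0.0168)
After 5 (propagate distance d=36 (to screen)): x=6653/700 (≈9.5043) theta=47/2800 (≈0.0168)
Rounded to 4 decimal places: x = 9.5043

Answer: 9.5043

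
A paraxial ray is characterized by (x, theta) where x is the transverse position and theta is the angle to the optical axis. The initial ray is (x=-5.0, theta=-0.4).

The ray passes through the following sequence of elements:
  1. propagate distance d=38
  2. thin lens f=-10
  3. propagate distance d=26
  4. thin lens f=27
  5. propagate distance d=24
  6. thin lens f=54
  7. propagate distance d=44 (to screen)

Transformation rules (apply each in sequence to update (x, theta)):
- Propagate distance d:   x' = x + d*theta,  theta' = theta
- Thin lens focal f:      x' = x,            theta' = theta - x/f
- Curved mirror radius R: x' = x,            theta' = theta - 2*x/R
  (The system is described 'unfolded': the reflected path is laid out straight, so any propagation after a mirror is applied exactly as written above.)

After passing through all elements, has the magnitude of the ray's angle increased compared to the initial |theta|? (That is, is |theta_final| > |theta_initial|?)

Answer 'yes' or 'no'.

Answer: yes

Derivation:
Initial: x=-5.0000 theta=-0.4000
After 1 (propagate distance d=38): x=-20.2000 theta=-0.4000
After 2 (thin lens f=-10): x=-20.2000 theta=-2.4200
After 3 (propagate distance d=26): x=-83.1200 theta=-2.4200
After 4 (thin lens f=27): x=-83.1200 theta=889/1350 (≈0.6585)
After 5 (propagate distance d=24): x=-15146/225 (≈-67.3156) theta=889/1350 (≈0.6585)
After 6 (thin lens f=54): x=-15146/225 (≈-67.3156) theta=23147/12150 (≈1.9051)
After 7 (propagate distance d=44 (to screen)): x=100292/6075 (≈16.5090) theta=23147/12150 (≈1.9051)
|theta_initial|=0.4000 |theta_final|=23147/12150 (≈1.9051) -> increased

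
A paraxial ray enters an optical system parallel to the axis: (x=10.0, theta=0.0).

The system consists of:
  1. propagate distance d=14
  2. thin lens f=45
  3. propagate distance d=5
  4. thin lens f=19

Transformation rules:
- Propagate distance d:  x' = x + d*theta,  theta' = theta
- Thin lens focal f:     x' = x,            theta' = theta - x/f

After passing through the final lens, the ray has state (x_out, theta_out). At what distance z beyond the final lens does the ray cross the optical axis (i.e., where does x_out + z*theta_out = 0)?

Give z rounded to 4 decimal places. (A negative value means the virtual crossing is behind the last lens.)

Initial: x=10.0000 theta=0.0000
After 1 (propagate distance d=14): x=10.0000 theta=0.0000
After 2 (thin lens f=45): x=10.0000 theta=-2/9 (≈-0.2222)
After 3 (propagate distance d=5): x=80/9 (≈8.8889) theta=-2/9 (≈-0.2222)
After 4 (thin lens f=19): x=80/9 (≈8.8889) theta=-118/171 (≈-0.6901)
z_focus = -x_out/theta_out = -(80/9)/(-118/171) = 760/59 ≈ 12.8814
Rounded to 4 decimal places: z = 12.8814

Answer: 12.8814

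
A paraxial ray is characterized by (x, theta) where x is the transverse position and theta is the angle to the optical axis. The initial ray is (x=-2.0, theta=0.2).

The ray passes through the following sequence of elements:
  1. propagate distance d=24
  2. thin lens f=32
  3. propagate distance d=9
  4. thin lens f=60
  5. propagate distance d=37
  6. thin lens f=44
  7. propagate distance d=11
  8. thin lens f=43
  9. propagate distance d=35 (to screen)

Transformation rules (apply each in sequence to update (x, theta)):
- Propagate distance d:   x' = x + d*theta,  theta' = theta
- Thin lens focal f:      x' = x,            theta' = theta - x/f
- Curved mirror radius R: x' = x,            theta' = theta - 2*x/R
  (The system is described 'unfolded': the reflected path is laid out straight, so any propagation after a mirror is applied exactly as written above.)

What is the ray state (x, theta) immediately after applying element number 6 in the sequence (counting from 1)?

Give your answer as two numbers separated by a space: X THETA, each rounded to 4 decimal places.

Answer: 5.6240 -0.0789

Derivation:
Initial: x=-2.0000 theta=0.2000
After 1 (propagate distance d=24): x=2.8000 theta=0.2000
After 2 (thin lens f=32): x=2.8000 theta=0.1125
After 3 (propagate distance d=9): x=3.8125 theta=0.1125
After 4 (thin lens f=60): x=3.8125 theta=47/960 (≈0.0490)
After 5 (propagate distance d=37): x=5399/960 (≈5.6240) theta=47/960 (≈0.0490)
After 6 (thin lens f=44): x=5399/960 (≈5.6240) theta=-3331/42240 (≈-0.0789)
Rounded to 4 decimal places: x = 5.6240, theta = -0.0789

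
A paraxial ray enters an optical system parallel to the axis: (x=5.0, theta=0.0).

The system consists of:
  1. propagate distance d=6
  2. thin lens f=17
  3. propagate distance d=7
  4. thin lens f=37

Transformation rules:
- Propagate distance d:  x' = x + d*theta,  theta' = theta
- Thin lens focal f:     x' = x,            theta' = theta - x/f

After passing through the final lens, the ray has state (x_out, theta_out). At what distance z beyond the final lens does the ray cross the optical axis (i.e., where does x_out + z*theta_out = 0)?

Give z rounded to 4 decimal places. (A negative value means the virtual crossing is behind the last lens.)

Answer: 7.8723

Derivation:
Initial: x=5.0000 theta=0.0000
After 1 (propagate distance d=6): x=5.0000 theta=0.0000
After 2 (thin lens f=17): x=5.0000 theta=-5/17 (≈-0.2941)
After 3 (propagate distance d=7): x=50/17 (≈2.9412) theta=-5/17 (≈-0.2941)
After 4 (thin lens f=37): x=50/17 (≈2.9412) theta=-235/629 (≈-0.3736)
z_focus = -x_out/theta_out = -(50/17)/(-235/629) = 370/47 ≈ 7.8723
Rounded to 4 decimal places: z = 7.8723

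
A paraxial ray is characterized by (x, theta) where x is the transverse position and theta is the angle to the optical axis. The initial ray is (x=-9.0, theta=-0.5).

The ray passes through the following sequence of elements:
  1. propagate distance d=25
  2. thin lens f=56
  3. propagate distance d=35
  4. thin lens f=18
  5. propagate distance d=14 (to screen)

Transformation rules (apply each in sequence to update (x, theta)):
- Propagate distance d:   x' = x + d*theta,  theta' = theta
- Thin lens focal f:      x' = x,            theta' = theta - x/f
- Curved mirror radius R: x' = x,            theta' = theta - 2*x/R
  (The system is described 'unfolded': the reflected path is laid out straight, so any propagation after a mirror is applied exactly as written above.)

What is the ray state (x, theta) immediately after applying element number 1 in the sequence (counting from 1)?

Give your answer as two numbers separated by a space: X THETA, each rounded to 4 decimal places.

Answer: -21.5000 -0.5000

Derivation:
Initial: x=-9.0000 theta=-0.5000
After 1 (propagate distance d=25): x=-21.5000 theta=-0.5000
Rounded to 4 decimal places: x = -21.5000, theta = -0.5000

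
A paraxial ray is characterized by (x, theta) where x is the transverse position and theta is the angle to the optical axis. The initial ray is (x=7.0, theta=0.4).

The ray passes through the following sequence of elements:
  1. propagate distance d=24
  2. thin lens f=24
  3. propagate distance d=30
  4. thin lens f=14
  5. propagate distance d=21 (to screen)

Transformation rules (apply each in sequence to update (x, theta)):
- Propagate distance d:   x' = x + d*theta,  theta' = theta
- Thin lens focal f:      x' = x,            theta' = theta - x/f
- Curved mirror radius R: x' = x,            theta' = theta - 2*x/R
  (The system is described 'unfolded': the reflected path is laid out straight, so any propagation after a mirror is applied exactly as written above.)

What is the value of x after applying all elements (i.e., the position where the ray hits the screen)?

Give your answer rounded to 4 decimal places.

Answer: -10.0500

Derivation:
Initial: x=7.0000 theta=0.4000
After 1 (propagate distance d=24): x=16.6000 theta=0.4000
After 2 (thin lens f=24): x=16.6000 theta=-7/24 (≈-0.2917)
After 3 (propagate distance d=30): x=7.8500 theta=-7/24 (≈-0.2917)
After 4 (thin lens f=14): x=7.8500 theta=-179/210 (≈-0.8524)
After 5 (propagate distance d=21 (to screen)): x=-10.0500 theta=-179/210 (≈-0.8524)
Rounded to 4 decimal places: x = -10.0500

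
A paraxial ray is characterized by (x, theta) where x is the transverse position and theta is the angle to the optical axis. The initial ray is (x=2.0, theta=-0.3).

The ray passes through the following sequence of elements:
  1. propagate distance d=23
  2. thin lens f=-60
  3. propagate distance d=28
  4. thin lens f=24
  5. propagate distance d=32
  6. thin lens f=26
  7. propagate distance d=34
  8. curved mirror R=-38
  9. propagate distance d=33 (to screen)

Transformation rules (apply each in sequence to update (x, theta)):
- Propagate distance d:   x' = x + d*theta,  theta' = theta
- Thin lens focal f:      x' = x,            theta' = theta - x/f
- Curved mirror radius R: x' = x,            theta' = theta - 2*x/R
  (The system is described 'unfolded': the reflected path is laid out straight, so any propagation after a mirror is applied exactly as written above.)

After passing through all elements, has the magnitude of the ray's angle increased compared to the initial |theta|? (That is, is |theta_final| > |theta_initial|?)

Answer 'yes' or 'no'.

Initial: x=2.0000 theta=-0.3000
After 1 (propagate distance d=23): x=-4.9000 theta=-0.3000
After 2 (thin lens f=-60): x=-4.9000 theta=-229/600 (≈-0.3817)
After 3 (propagate distance d=28): x=-1169/75 (≈-15.5867) theta=-229/600 (≈-0.3817)
After 4 (thin lens f=24): x=-1169/75 (≈-15.5867) theta=241/900 (≈0.2678)
After 5 (propagate distance d=32): x=-1579/225 (≈-7.0178) theta=241/900 (≈0.2678)
After 6 (thin lens f=26): x=-1579/225 (≈-7.0178) theta=699/1300 (≈0.5377)
After 7 (propagate distance d=34): x=65893/5850 (≈11.2638) theta=699/1300 (≈0.5377)
After 8 (curved mirror R=-38): x=65893/5850 (≈11.2638) theta=50263/44460 (≈1.1305)
After 9 (propagate distance d=33 (to screen)): x=10797329/222300 (≈48.5710) theta=50263/44460 (≈1.1305)
|theta_initial|=0.3000 |theta_final|=50263/44460 (≈1.1305) -> increased

Answer: yes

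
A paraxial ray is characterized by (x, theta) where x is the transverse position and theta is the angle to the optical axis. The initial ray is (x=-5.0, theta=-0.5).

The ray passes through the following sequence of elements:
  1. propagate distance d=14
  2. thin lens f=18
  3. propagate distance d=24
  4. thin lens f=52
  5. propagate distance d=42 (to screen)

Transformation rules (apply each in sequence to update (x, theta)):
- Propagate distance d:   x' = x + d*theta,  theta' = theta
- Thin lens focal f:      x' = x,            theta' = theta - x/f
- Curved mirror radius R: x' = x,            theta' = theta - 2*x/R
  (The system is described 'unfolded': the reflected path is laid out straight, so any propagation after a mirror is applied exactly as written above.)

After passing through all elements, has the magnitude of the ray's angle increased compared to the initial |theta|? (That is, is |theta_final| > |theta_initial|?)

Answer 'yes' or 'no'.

Answer: no

Derivation:
Initial: x=-5.0000 theta=-0.5000
After 1 (propagate distance d=14): x=-12.0000 theta=-0.5000
After 2 (thin lens f=18): x=-12.0000 theta=1/6 (≈0.1667)
After 3 (propagate distance d=24): x=-8.0000 theta=1/6 (≈0.1667)
After 4 (thin lens f=52): x=-8.0000 theta=25/78 (≈0.3205)
After 5 (propagate distance d=42 (to screen)): x=71/13 (≈5.4615) theta=25/78 (≈0.3205)
|theta_initial|=0.5000 |theta_final|=25/78 (≈0.3205) -> not increased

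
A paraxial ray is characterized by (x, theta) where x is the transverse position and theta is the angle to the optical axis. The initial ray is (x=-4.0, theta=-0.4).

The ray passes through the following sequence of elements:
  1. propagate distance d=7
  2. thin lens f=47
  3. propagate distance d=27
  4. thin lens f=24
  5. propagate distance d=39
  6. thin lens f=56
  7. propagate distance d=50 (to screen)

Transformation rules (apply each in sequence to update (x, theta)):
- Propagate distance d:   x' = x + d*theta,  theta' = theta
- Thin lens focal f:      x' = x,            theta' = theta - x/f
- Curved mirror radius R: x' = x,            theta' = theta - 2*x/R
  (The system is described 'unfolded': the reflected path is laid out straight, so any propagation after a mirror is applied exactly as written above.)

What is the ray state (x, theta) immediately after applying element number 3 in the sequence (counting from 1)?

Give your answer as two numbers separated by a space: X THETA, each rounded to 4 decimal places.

Answer: -13.6936 -0.2553

Derivation:
Initial: x=-4.0000 theta=-0.4000
After 1 (propagate distance d=7): x=-6.8000 theta=-0.4000
After 2 (thin lens f=47): x=-6.8000 theta=-12/47 (≈-0.2553)
After 3 (propagate distance d=27): x=-3218/235 (≈-13.6936) theta=-12/47 (≈-0.2553)
Rounded to 4 decimal places: x = -13.6936, theta = -0.2553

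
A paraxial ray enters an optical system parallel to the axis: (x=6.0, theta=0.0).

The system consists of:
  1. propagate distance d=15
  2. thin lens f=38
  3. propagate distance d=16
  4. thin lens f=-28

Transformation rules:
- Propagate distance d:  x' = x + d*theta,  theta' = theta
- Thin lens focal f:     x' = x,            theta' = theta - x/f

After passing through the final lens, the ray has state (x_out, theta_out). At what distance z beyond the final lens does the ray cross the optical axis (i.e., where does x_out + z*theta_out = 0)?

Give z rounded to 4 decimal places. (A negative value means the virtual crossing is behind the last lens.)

Answer: 102.6667

Derivation:
Initial: x=6.0000 theta=0.0000
After 1 (propagate distance d=15): x=6.0000 theta=0.0000
After 2 (thin lens f=38): x=6.0000 theta=-3/19 (≈-0.1579)
After 3 (propagate distance d=16): x=66/19 (≈3.4737) theta=-3/19 (≈-0.1579)
After 4 (thin lens f=-28): x=66/19 (≈3.4737) theta=-9/266 (≈-0.0338)
z_focus = -x_out/theta_out = -(66/19)/(-9/266) = 308/3 ≈ 102.6667
Rounded to 4 decimal places: z = 102.6667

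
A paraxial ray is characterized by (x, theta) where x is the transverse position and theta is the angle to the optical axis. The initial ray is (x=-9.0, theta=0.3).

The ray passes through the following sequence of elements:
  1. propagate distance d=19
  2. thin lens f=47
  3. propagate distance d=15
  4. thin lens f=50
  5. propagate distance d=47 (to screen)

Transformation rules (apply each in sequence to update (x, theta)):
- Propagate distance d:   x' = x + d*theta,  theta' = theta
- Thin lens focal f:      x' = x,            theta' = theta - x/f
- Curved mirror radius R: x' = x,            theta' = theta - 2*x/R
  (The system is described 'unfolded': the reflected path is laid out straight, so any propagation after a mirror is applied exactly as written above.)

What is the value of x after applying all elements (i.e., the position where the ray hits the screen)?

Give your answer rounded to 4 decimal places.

Initial: x=-9.0000 theta=0.3000
After 1 (propagate distance d=19): x=-3.3000 theta=0.3000
After 2 (thin lens f=47): x=-3.3000 theta=87/235 (≈0.3702)
After 3 (propagate distance d=15): x=1059/470 (≈2.2532) theta=87/235 (≈0.3702)
After 4 (thin lens f=50): x=1059/470 (≈2.2532) theta=7641/23500 (≈0.3251)
After 5 (propagate distance d=47 (to screen)): x=412077/23500 (≈17.5352) theta=7641/23500 (≈0.3251)
Rounded to 4 decimal places: x = 17.5352

Answer: 17.5352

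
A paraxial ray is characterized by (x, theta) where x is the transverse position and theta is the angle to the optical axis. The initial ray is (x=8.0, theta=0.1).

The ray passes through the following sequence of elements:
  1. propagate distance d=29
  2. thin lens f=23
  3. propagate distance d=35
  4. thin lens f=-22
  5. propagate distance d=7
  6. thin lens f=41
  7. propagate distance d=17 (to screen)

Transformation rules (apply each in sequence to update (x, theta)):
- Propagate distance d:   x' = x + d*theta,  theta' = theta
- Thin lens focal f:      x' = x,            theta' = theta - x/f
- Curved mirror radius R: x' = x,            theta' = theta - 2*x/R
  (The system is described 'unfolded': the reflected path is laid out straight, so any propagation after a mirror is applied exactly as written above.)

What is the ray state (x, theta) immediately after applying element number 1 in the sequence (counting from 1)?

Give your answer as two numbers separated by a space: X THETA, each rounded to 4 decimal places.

Answer: 10.9000 0.1000

Derivation:
Initial: x=8.0000 theta=0.1000
After 1 (propagate distance d=29): x=10.9000 theta=0.1000
Rounded to 4 decimal places: x = 10.9000, theta = 0.1000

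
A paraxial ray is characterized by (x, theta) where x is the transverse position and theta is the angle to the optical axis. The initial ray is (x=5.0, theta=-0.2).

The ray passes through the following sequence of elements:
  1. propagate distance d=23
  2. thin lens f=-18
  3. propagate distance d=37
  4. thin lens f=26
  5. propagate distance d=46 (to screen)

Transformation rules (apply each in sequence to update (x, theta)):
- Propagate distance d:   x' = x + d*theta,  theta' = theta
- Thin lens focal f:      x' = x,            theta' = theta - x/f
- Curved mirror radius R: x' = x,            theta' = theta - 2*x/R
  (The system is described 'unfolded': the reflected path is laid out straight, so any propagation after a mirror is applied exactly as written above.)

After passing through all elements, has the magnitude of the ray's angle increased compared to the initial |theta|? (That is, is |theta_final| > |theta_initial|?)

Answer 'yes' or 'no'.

Answer: no

Derivation:
Initial: x=5.0000 theta=-0.2000
After 1 (propagate distance d=23): x=0.4000 theta=-0.2000
After 2 (thin lens f=-18): x=0.4000 theta=-8/45 (≈-0.1778)
After 3 (propagate distance d=37): x=-278/45 (≈-6.1778) theta=-8/45 (≈-0.1778)
After 4 (thin lens f=26): x=-278/45 (≈-6.1778) theta=7/117 (≈0.0598)
After 5 (propagate distance d=46 (to screen)): x=-668/195 (≈-3.4256) theta=7/117 (≈0.0598)
|theta_initial|=0.2000 |theta_final|=7/117 (≈0.0598) -> not increased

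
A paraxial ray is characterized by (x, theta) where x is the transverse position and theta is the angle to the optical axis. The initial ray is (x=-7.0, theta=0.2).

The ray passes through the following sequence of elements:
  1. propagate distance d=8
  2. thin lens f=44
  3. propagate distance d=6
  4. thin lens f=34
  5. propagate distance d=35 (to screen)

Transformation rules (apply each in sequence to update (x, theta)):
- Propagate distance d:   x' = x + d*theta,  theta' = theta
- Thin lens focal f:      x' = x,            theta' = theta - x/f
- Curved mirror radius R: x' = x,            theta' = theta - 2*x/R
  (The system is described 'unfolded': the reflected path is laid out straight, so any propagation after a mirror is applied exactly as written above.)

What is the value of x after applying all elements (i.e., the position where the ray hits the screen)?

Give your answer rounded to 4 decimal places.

Initial: x=-7.0000 theta=0.2000
After 1 (propagate distance d=8): x=-5.4000 theta=0.2000
After 2 (thin lens f=44): x=-5.4000 theta=71/220 (≈0.3227)
After 3 (propagate distance d=6): x=-381/110 (≈-3.4636) theta=71/220 (≈0.3227)
After 4 (thin lens f=34): x=-381/110 (≈-3.4636) theta=397/935 (≈0.4246)
After 5 (propagate distance d=35 (to screen)): x=21313/1870 (≈11.3973) theta=397/935 (≈0.4246)
Rounded to 4 decimal places: x = 11.3973

Answer: 11.3973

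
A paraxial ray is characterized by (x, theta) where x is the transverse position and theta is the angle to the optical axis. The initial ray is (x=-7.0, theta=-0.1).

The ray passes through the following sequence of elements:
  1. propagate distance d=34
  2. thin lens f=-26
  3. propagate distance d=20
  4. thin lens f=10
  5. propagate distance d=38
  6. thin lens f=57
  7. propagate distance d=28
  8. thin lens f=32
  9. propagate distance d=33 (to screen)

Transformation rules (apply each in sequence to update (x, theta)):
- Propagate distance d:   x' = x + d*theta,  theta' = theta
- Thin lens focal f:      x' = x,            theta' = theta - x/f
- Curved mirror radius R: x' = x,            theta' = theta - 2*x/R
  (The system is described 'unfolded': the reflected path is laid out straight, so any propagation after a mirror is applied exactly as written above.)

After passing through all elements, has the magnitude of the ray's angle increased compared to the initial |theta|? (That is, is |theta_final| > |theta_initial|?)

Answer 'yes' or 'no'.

Initial: x=-7.0000 theta=-0.1000
After 1 (propagate distance d=34): x=-10.4000 theta=-0.1000
After 2 (thin lens f=-26): x=-10.4000 theta=-0.5000
After 3 (propagate distance d=20): x=-20.4000 theta=-0.5000
After 4 (thin lens f=10): x=-20.4000 theta=1.5400
After 5 (propagate distance d=38): x=38.1200 theta=1.5400
After 6 (thin lens f=57): x=38.1200 theta=2483/2850 (≈0.8712)
After 7 (propagate distance d=28): x=89083/1425 (≈62.5144) theta=2483/2850 (≈0.8712)
After 8 (thin lens f=32): x=89083/1425 (≈62.5144) theta=-9871/9120 (≈-1.0823)
After 9 (propagate distance d=33 (to screen)): x=1221941/45600 (≈26.7970) theta=-9871/9120 (≈-1.0823)
|theta_initial|=0.1000 |theta_final|=9871/9120 (≈1.0823) -> increased

Answer: yes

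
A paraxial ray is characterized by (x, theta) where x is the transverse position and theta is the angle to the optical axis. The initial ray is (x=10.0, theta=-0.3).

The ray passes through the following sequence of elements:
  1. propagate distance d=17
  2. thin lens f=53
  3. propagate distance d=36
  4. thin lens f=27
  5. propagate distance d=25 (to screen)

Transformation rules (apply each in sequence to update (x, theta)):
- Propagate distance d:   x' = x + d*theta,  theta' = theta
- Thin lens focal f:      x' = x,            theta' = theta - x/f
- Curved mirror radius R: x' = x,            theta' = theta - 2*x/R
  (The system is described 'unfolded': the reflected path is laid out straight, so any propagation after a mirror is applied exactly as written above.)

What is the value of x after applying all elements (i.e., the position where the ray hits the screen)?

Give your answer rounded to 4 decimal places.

Answer: -10.4949

Derivation:
Initial: x=10.0000 theta=-0.3000
After 1 (propagate distance d=17): x=4.9000 theta=-0.3000
After 2 (thin lens f=53): x=4.9000 theta=-104/265 (≈-0.3925)
After 3 (propagate distance d=36): x=-4891/530 (≈-9.2283) theta=-104/265 (≈-0.3925)
After 4 (thin lens f=27): x=-4891/530 (≈-9.2283) theta=-145/2862 (≈-0.0507)
After 5 (propagate distance d=25 (to screen)): x=-75091/7155 (≈-10.4949) theta=-145/2862 (≈-0.0507)
Rounded to 4 decimal places: x = -10.4949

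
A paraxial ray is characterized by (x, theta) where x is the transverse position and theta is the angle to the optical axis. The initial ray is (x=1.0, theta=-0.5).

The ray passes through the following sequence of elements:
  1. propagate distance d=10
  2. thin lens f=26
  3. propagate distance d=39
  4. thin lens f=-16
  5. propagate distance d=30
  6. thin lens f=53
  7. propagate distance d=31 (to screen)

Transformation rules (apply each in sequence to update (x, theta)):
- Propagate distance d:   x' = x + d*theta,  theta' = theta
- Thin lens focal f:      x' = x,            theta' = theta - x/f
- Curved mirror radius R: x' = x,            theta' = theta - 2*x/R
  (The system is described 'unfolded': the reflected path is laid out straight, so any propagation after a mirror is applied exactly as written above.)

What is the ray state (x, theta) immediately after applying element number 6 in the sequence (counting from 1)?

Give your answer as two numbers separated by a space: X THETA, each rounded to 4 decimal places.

Initial: x=1.0000 theta=-0.5000
After 1 (propagate distance d=10): x=-4.0000 theta=-0.5000
After 2 (thin lens f=26): x=-4.0000 theta=-9/26 (≈-0.3462)
After 3 (propagate distance d=39): x=-17.5000 theta=-9/26 (≈-0.3462)
After 4 (thin lens f=-16): x=-17.5000 theta=-599/416 (≈-1.4399)
After 5 (propagate distance d=30): x=-12625/208 (≈-60.6971) theta=-599/416 (≈-1.4399)
After 6 (thin lens f=53): x=-12625/208 (≈-60.6971) theta=-6497/22048 (≈-0.2947)
Rounded to 4 decimal places: x = -60.6971, theta = -0.2947

Answer: -60.6971 -0.2947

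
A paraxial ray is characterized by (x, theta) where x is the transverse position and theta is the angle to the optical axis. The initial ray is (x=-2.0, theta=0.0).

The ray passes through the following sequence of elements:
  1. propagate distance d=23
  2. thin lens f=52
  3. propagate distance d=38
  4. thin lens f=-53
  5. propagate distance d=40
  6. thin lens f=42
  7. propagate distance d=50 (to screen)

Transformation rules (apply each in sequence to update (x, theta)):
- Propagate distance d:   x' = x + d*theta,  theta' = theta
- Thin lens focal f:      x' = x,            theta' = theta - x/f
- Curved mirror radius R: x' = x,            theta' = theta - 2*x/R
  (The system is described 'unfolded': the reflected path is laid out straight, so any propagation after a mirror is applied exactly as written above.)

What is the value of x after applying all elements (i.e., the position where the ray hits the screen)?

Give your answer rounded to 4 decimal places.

Answer: 1.3020

Derivation:
Initial: x=-2.0000 theta=0.0000
After 1 (propagate distance d=23): x=-2.0000 theta=0.0000
After 2 (thin lens f=52): x=-2.0000 theta=1/26 (≈0.0385)
After 3 (propagate distance d=38): x=-7/13 (≈-0.5385) theta=1/26 (≈0.0385)
After 4 (thin lens f=-53): x=-7/13 (≈-0.5385) theta=3/106 (≈0.0283)
After 5 (propagate distance d=40): x=409/689 (≈0.5936) theta=3/106 (≈0.0283)
After 6 (thin lens f=42): x=409/689 (≈0.5936) theta=205/14469 (≈0.0142)
After 7 (propagate distance d=50 (to screen)): x=18839/14469 (≈1.3020) theta=205/14469 (≈0.0142)
Rounded to 4 decimal places: x = 1.3020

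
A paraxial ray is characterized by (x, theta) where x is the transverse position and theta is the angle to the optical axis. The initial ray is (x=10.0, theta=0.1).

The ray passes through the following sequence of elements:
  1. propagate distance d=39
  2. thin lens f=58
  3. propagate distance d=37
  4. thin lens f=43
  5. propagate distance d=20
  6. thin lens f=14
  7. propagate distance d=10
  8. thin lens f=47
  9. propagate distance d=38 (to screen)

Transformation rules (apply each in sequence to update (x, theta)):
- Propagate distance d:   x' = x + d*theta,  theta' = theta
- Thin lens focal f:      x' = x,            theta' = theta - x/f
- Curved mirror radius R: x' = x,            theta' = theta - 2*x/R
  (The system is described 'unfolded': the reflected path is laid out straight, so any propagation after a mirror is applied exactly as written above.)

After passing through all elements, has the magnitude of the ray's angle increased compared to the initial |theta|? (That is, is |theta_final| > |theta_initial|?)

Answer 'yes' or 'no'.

Initial: x=10.0000 theta=0.1000
After 1 (propagate distance d=39): x=13.9000 theta=0.1000
After 2 (thin lens f=58): x=13.9000 theta=-81/580 (≈-0.1397)
After 3 (propagate distance d=37): x=1013/116 (≈8.7328) theta=-81/580 (≈-0.1397)
After 4 (thin lens f=43): x=1013/116 (≈8.7328) theta=-2137/6235 (≈-0.3427)
After 5 (propagate distance d=20): x=323/172 (≈1.8779) theta=-2137/6235 (≈-0.3427)
After 6 (thin lens f=14): x=323/172 (≈1.8779) theta=-166507/349160 (≈-0.4769)
After 7 (propagate distance d=10): x=-50469/17458 (≈-2.8909) theta=-166507/349160 (≈-0.4769)
After 8 (thin lens f=47): x=-50469/17458 (≈-2.8909) theta=-6816449/16410520 (≈-0.4154)
After 9 (propagate distance d=38 (to screen)): x=-21890423/1172180 (≈-18.6750) theta=-6816449/16410520 (≈-0.4154)
|theta_initial|=0.1000 |theta_final|=6816449/16410520 (≈0.4154) -> increased

Answer: yes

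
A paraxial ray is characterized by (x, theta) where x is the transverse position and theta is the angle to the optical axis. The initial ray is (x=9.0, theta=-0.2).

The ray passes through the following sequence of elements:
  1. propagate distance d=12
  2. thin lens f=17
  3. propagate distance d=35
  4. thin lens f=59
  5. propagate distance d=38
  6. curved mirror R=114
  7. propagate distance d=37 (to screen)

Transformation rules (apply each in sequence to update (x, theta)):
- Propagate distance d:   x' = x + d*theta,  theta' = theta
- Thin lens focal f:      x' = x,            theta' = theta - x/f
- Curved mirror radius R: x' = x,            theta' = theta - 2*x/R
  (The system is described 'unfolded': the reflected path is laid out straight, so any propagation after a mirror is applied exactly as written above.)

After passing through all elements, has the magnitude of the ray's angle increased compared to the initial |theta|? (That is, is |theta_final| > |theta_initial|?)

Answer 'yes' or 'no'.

Initial: x=9.0000 theta=-0.2000
After 1 (propagate distance d=12): x=6.6000 theta=-0.2000
After 2 (thin lens f=17): x=6.6000 theta=-10/17 (≈-0.5882)
After 3 (propagate distance d=35): x=-1189/85 (≈-13.9882) theta=-10/17 (≈-0.5882)
After 4 (thin lens f=59): x=-1189/85 (≈-13.9882) theta=-1761/5015 (≈-0.3511)
After 5 (propagate distance d=38): x=-137069/5015 (≈-27.3318) theta=-1761/5015 (≈-0.3511)
After 6 (curved mirror R=114): x=-137069/5015 (≈-27.3318) theta=36692/285855 (≈0.1284)
After 7 (propagate distance d=37 (to screen)): x=-6455329/285855 (≈-22.5825) theta=36692/285855 (≈0.1284)
|theta_initial|=0.2000 |theta_final|=36692/285855 (≈0.1284) -> not increased

Answer: no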